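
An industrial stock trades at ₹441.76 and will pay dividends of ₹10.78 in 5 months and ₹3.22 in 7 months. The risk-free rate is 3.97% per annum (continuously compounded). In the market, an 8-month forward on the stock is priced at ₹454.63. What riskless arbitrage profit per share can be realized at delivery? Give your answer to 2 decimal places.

PV(dividends) I = 10.78·e^(−0.0397·5/12) + 3.22·e^(−0.0397·7/12) = 13.7494
Fair forward F* = (S − I)·e^(rT) = (441.76 − 13.7494)·e^0.026467 = 428.0106 × 1.026820 = 439.4898
Market ₹454.63 > fair 439.4898: forward overpriced → cash-and-carry (borrow at r, buy the stock and collect the dividends, short the forward).
Profit at T = |F_mkt − F*| = |454.63 − 439.4898| = ₹15.14 per share

₹15.14 per share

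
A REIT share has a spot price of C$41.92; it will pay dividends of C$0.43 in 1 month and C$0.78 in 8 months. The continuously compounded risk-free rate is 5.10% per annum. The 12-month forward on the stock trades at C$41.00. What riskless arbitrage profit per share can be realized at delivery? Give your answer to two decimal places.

C$1.87 per share

PV(dividends) I = 0.43·e^(−0.0510·1/12) + 0.78·e^(−0.0510·8/12) = 1.1821
Fair forward F* = (S − I)·e^(rT) = (41.92 − 1.1821)·e^0.051000 = 40.7379 × 1.052323 = 42.8694
Market C$41.00 < fair 42.8694: forward underpriced → reverse cash-and-carry (short the stock, invest proceeds at r, pay the dividends, go long the forward).
Profit at T = |F_mkt − F*| = |41.00 − 42.8694| = C$1.87 per share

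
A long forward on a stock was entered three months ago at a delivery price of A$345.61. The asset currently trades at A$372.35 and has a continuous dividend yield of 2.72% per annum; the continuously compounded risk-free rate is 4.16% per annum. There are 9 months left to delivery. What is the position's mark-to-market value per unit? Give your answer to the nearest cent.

Current fair forward for the remaining 9 months: F = S·e^((r − q)·T), (r − q) = 0.0416 − 0.0272 = 0.0144
F = 372.35 · e^(0.0144 × 9/12) = 372.35 × 1.010859 = 376.3933
Value of long forward = (F − K)·e^(−rT) = (376.3933 − 345.61) · e^(−0.0416·9/12)
= 30.7833 × 0.969282 = 29.84

A$29.84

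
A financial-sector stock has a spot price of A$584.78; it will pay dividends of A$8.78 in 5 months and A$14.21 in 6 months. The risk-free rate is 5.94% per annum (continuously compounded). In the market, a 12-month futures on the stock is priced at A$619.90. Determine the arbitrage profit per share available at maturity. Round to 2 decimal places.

A$23.06 per share

PV(dividends) I = 8.78·e^(−0.0594·5/12) + 14.21·e^(−0.0594·6/12) = 22.3595
Fair futures F* = (S − I)·e^(rT) = (584.78 − 22.3595)·e^0.059400 = 562.4205 × 1.061200 = 596.8406
Market A$619.90 > fair 596.8406: forward overpriced → cash-and-carry (borrow at r, buy the stock and collect the dividends, short the forward).
Profit at T = |F_mkt − F*| = |619.90 − 596.8406| = A$23.06 per share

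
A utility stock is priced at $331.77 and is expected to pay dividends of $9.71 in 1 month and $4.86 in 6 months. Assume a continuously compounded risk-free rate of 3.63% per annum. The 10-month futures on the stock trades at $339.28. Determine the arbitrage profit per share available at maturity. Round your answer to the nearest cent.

PV(dividends) I = 9.71·e^(−0.0363·1/12) + 4.86·e^(−0.0363·6/12) = 14.4533
Fair futures F* = (S − I)·e^(rT) = (331.77 − 14.4533)·e^0.030250 = 317.3167 × 1.030712 = 327.0621
Market $339.28 > fair 327.0621: forward overpriced → cash-and-carry (borrow at r, buy the stock and collect the dividends, short the forward).
Profit at T = |F_mkt − F*| = |339.28 − 327.0621| = $12.22 per share

$12.22 per share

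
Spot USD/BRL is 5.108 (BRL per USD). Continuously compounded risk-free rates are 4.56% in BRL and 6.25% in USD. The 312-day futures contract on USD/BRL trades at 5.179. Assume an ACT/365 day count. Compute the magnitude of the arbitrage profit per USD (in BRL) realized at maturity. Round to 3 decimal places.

0.144 per USD (in BRL)

Fair futures: F* = S·e^(carry·T), with carry = (r_BRL − r_USD) = 0.0456 − 0.0625 = -0.0169
F* = 5.108 · e^(-0.0169 × 312/365) = 5.108 · e^-0.014446 = 5.108 × 0.985658 = 5.0347
Market 5.179 > fair 5.0347: forward overpriced → cash-and-carry (buy spot, short the forward).
At maturity, profit = |F_mkt − F*| = |5.179 − 5.0347| = 0.144 per USD (in BRL)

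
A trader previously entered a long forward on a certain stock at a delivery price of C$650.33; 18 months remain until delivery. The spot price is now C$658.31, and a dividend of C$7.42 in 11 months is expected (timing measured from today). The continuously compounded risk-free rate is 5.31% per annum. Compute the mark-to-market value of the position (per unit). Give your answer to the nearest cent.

PV(remaining dividends) I = 7.42·e^(−0.0531·11/12) = 7.0675
Current forward F = (S − I)·e^(rT) = (658.31 − 7.0675)·e^(0.0531·18/12) = 651.2425 × 1.082908 = 705.2357
Value (long) = (F − K)·e^(−rT) = (705.2357 − 650.33) × 0.923439 = 50.7021
Value = C$50.70

C$50.70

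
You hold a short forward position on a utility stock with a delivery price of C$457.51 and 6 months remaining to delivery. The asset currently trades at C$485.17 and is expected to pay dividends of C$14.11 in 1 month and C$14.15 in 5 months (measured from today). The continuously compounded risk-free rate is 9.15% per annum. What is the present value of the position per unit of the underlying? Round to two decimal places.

PV(remaining dividends) I = 14.11·e^(−0.0915·1/12) + 14.15·e^(−0.0915·5/12) = 27.6235
Current forward F = (S − I)·e^(rT) = (485.17 − 27.6235)·e^(0.0915·6/12) = 457.5465 × 1.046813 = 478.9656
Value (long) = (F − K)·e^(−rT) = (478.9656 − 457.51) × 0.955281 = 20.4961
Short position value = −(long value) = -C$20.50

-C$20.50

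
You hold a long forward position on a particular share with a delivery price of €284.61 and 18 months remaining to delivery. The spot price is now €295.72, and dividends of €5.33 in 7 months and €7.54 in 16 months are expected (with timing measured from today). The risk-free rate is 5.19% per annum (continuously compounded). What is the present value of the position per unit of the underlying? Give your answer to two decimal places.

PV(remaining dividends) I = 5.33·e^(−0.0519·7/12) + 7.54·e^(−0.0519·16/12) = 12.2069
Current forward F = (S − I)·e^(rT) = (295.72 − 12.2069)·e^(0.0519·18/12) = 283.5131 × 1.080961 = 306.4666
Value (long) = (F − K)·e^(−rT) = (306.4666 − 284.61) × 0.925103 = 20.2196
Value = €20.22

€20.22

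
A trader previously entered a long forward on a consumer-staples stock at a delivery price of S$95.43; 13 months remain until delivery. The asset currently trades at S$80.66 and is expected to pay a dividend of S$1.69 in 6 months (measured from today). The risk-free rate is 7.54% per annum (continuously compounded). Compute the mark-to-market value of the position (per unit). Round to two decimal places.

-S$8.91

PV(remaining dividends) I = 1.69·e^(−0.0754·6/12) = 1.6275
Current forward F = (S − I)·e^(rT) = (80.66 − 1.6275)·e^(0.0754·13/12) = 79.0325 × 1.085112 = 85.7591
Value (long) = (F − K)·e^(−rT) = (85.7591 − 95.43) × 0.921564 = -8.9124
Value = -S$8.91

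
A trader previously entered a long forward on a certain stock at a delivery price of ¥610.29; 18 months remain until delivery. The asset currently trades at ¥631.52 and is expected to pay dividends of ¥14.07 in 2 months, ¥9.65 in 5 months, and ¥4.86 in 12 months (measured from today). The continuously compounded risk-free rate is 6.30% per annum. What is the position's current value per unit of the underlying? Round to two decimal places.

¥48.37

PV(remaining dividends) I = 14.07·e^(−0.0630·2/12) + 9.65·e^(−0.0630·5/12) + 4.86·e^(−0.0630·12/12) = 27.8863
Current forward F = (S − I)·e^(rT) = (631.52 − 27.8863)·e^(0.0630·18/12) = 603.6337 × 1.099109 = 663.4592
Value (long) = (F − K)·e^(−rT) = (663.4592 − 610.29) × 0.909828 = 48.3748
Value = ¥48.37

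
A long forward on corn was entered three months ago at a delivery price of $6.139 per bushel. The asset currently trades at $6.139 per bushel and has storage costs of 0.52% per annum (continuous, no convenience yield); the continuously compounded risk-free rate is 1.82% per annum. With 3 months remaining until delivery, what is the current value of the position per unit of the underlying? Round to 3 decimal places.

$0.036 per bushel

Current fair forward for the remaining 3 months: F = S·e^((r + u)·T), (r + u) = 0.0182 + 0.0052 = 0.0234
F = 6.139 · e^(0.0234 × 3/12) = 6.139 × 1.005867 = 6.1750
Value of long forward = (F − K)·e^(−rT) = (6.1750 − 6.139) · e^(−0.0182·3/12)
= 0.0360 × 0.995460 = 0.036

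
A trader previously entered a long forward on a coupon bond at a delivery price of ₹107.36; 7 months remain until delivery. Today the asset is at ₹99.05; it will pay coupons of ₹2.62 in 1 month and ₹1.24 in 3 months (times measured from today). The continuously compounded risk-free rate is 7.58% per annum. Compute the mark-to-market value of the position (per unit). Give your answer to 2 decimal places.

-₹7.49

PV(remaining coupons) I = 2.62·e^(−0.0758·1/12) + 1.24·e^(−0.0758·3/12) = 3.8202
Current forward F = (S − I)·e^(rT) = (99.05 − 3.8202)·e^(0.0758·7/12) = 95.2298 × 1.045209 = 99.5350
Value (long) = (F − K)·e^(−rT) = (99.5350 − 107.36) × 0.956747 = -7.4865
Value = -₹7.49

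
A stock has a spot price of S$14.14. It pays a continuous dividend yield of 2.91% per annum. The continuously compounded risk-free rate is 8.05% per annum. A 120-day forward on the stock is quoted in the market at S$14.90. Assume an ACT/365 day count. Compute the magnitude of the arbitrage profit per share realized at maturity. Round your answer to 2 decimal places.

S$0.52 per share

Fair forward: F* = S·e^(carry·T), with carry = (r − q) = 0.0805 − 0.0291 = 0.0514
F* = 14.14 · e^(0.0514 × 120/365) = 14.14 · e^0.016899 = 14.14 × 1.017043 = S$14.3810
Market S$14.90 > fair S$14.3810: forward overpriced → cash-and-carry (buy spot, short the forward).
At maturity, profit = |F_mkt − F*| = |14.90 − 14.3810| = S$0.52 per share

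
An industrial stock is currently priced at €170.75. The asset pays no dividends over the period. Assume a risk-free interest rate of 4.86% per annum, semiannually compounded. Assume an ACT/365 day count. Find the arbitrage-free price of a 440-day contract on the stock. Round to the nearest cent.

€180.93

F = S · (1+r/2)^(2T)
= 170.75 × 1.059594
F = €180.93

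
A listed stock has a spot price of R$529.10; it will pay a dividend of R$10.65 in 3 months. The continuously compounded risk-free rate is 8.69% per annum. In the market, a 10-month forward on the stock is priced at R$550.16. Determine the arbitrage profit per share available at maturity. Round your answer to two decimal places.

R$7.47 per share

PV(dividends) I = 10.65·e^(−0.0869·3/12) = 10.4211
Fair forward F* = (S − I)·e^(rT) = (529.10 − 10.4211)·e^0.072417 = 518.6789 × 1.075104 = 557.6338
Market R$550.16 < fair 557.6338: forward underpriced → reverse cash-and-carry (short the stock, invest proceeds at r, pay the dividends, go long the forward).
Profit at T = |F_mkt − F*| = |550.16 − 557.6338| = R$7.47 per share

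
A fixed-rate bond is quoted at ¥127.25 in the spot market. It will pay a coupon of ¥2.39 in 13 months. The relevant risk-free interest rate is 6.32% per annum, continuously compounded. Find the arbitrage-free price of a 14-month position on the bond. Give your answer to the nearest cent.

¥134.58

PV(coupons) I = 2.39·e^(−0.0632·13/12)
I = 2.2318
F = (S − I)·e^(rT) = (127.25 − 2.2318) · e^(0.0632·14/12)
= 125.0182 · e^0.073733 = 125.0182 × 1.076519 = ¥134.58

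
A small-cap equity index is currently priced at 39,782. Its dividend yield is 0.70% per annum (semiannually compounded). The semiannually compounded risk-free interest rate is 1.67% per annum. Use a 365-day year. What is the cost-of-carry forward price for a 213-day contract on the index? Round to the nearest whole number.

40,006

F = S · (1+r/2)^(2T) / (1+q/2)^(2T)
= 39782 × 1.009752 / 1.004086 = 39782 × 1.005643
F = 40,006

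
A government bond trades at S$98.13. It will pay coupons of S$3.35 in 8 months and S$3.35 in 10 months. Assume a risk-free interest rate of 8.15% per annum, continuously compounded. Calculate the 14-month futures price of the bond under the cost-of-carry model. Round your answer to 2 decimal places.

S$100.99

PV(coupons) I = 3.35·e^(−0.0815·8/12) + 3.35·e^(−0.0815·10/12)
I = 3.1728 + 3.1300 = 6.3028
F = (S − I)·e^(rT) = (98.13 − 6.3028) · e^(0.0815·14/12)
= 91.8272 · e^0.095083 = 91.8272 × 1.099750 = S$100.99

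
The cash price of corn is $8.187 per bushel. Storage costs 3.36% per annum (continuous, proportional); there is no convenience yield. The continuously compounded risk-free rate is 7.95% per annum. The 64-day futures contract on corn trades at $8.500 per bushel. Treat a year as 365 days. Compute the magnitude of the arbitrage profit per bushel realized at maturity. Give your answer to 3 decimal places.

Fair futures: F* = S·e^(carry·T), with carry = (r + u) = 0.0795 + 0.0336 = 0.1131
F* = 8.187 · e^(0.1131 × 64/365) = 8.187 · e^0.019831 = 8.187 × 1.020029 = $8.3510
Market $8.500 > fair $8.3510: forward overpriced → cash-and-carry (buy spot, short the forward).
At maturity, profit = |F_mkt − F*| = |8.500 − 8.3510| = $0.149 per bushel

$0.149 per bushel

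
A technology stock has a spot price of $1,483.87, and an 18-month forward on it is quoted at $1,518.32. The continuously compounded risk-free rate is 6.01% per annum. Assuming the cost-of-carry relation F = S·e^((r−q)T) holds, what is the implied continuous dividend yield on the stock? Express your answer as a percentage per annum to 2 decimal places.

From F = S·e^((r−q)T): (r − q) = ln(F/S)/T
ln(1518.32/1483.87) = ln(1.023216) = 0.022951
(r − q) = 0.022951 / (18/12) = 0.015301
q = r − ln(F/S)/T = 0.0601 − 0.015301 = 0.044799
q = 4.48%

4.48%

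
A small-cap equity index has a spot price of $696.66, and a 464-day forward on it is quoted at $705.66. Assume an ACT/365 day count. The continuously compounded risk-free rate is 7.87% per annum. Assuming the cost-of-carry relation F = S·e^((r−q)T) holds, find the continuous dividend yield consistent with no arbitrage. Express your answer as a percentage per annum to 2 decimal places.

From F = S·e^((r−q)T): (r − q) = ln(F/S)/T
ln(705.66/696.66) = ln(1.012919) = 0.012836
(r − q) = 0.012836 / (464/365) = 0.010097
q = r − ln(F/S)/T = 0.0787 − 0.010097 = 0.068603
q = 6.86%

6.86%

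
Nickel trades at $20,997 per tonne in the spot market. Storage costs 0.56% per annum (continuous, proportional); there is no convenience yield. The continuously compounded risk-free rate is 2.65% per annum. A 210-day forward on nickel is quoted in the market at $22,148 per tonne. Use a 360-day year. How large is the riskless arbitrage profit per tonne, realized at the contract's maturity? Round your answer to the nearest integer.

$754 per tonne

Fair forward: F* = S·e^(carry·T), with carry = (r + u) = 0.0265 + 0.0056 = 0.0321
F* = 20997 · e^(0.0321 × 210/360) = 20997 · e^0.018725 = 20997 × 1.018901 = $21393.8643
Market $22148 > fair $21393.8643: forward overpriced → cash-and-carry (buy spot, short the forward).
At maturity, profit = |F_mkt − F*| = |22148 − 21393.8643| = $754 per tonne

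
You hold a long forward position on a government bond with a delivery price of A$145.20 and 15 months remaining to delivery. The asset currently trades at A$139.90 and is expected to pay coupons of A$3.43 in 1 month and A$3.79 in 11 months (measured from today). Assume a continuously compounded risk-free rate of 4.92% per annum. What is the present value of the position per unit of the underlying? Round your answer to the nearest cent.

PV(remaining coupons) I = 3.43·e^(−0.0492·1/12) + 3.79·e^(−0.0492·11/12) = 7.0388
Current forward F = (S − I)·e^(rT) = (139.90 − 7.0388)·e^(0.0492·15/12) = 132.8612 × 1.063430 = 141.2886
Value (long) = (F − K)·e^(−rT) = (141.2886 − 145.20) × 0.940353 = -3.6781
Value = -A$3.68

-A$3.68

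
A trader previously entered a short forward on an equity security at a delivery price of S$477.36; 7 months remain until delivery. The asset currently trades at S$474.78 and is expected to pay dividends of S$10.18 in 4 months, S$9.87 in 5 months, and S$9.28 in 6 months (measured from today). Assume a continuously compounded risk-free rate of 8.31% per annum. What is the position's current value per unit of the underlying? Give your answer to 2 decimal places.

S$8.33

PV(remaining dividends) I = 10.18·e^(−0.0831·4/12) + 9.87·e^(−0.0831·5/12) + 9.28·e^(−0.0831·6/12) = 28.3383
Current forward F = (S − I)·e^(rT) = (474.78 − 28.3383)·e^(0.0831·7/12) = 446.4417 × 1.049669 = 468.6160
Value (long) = (F − K)·e^(−rT) = (468.6160 − 477.36) × 0.952681 = -8.3302
Short position value = −(long value) = S$8.33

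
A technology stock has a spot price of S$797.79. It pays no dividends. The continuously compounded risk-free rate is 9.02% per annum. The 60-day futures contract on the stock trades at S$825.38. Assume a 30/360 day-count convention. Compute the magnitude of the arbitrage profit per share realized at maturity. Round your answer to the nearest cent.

S$15.51 per share

Fair futures: F* = S·e^(carry·T), with carry = r = 0.0902
F* = 797.79 · e^(0.0902 × 60/360) = 797.79 · e^0.015033 = 797.79 × 1.015147 = S$809.8741
Market S$825.38 > fair S$809.8741: forward overpriced → cash-and-carry (buy spot, short the forward).
At maturity, profit = |F_mkt − F*| = |825.38 − 809.8741| = S$15.51 per share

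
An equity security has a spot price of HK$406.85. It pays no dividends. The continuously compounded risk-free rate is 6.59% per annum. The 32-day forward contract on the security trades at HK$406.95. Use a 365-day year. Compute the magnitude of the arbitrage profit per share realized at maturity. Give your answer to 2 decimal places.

HK$2.26 per share

Fair forward: F* = S·e^(carry·T), with carry = r = 0.0659
F* = 406.85 · e^(0.0659 × 32/365) = 406.85 · e^0.005778 = 406.85 × 1.005795 = HK$409.2077
Market HK$406.95 < fair HK$409.2077: forward underpriced → reverse cash-and-carry (short spot, go long the forward).
At maturity, profit = |F_mkt − F*| = |406.95 − 409.2077| = HK$2.26 per share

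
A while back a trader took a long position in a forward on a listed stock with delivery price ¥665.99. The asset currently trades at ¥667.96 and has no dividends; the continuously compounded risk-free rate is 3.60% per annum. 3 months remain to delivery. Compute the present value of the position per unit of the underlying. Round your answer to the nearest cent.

Current fair forward for the remaining 3 months: F = S·e^(r·T), r = 0.0360
F = 667.96 · e^(0.0360 × 3/12) = 667.96 × 1.009041 = 673.9990
Value of long forward = (F − K)·e^(−rT) = (673.9990 − 665.99) · e^(−0.0360·3/12)
= 8.0090 × 0.991040 = 7.94

¥7.94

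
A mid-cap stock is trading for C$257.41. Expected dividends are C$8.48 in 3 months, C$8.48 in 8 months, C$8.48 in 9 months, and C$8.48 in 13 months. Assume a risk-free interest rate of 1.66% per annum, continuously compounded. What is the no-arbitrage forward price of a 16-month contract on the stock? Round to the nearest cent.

C$228.88

PV(dividends) I = 8.48·e^(−0.0166·3/12) + 8.48·e^(−0.0166·8/12) + 8.48·e^(−0.0166·9/12) + 8.48·e^(−0.0166·13/12)
I = 8.4449 + 8.3867 + 8.3751 + 8.3289 = 33.5356
F = (S − I)·e^(rT) = (257.41 − 33.5356) · e^(0.0166·16/12)
= 223.8744 · e^0.022133 = 223.8744 × 1.022380 = C$228.88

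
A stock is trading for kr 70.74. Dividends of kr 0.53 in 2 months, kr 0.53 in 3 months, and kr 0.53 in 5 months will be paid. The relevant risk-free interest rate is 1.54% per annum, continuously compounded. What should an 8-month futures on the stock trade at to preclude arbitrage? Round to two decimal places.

kr 69.87

PV(dividends) I = 0.53·e^(−0.0154·2/12) + 0.53·e^(−0.0154·3/12) + 0.53·e^(−0.0154·5/12)
I = 0.5286 + 0.5280 + 0.5266 = 1.5832
F = (S − I)·e^(rT) = (70.74 − 1.5832) · e^(0.0154·8/12)
= 69.1568 · e^0.010267 = 69.1568 × 1.010320 = kr 69.87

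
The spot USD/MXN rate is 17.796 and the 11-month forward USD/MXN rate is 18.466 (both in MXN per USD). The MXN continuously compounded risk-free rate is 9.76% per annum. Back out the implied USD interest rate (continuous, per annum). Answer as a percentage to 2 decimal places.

5.73%

F = S·e^((r_MXN − r_USD)T) ⇒ r_USD = r_MXN − ln(F/S)/T
ln(18.466/17.796) = 0.036957; /(11/12) = 0.040317
r_USD = 0.0976 − 0.040317 = 0.057283
r_USD = 5.73%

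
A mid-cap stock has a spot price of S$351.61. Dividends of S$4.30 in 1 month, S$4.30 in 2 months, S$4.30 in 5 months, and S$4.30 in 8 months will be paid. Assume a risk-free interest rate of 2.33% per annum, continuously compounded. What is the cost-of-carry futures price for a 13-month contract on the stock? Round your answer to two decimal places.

PV(dividends) I = 4.30·e^(−0.0233·1/12) + 4.30·e^(−0.0233·2/12) + 4.30·e^(−0.0233·5/12) + 4.30·e^(−0.0233·8/12)
I = 4.2917 + 4.2833 + 4.2585 + 4.2337 = 17.0672
F = (S − I)·e^(rT) = (351.61 − 17.0672) · e^(0.0233·13/12)
= 334.5428 · e^0.025242 = 334.5428 × 1.025563 = S$343.09

S$343.09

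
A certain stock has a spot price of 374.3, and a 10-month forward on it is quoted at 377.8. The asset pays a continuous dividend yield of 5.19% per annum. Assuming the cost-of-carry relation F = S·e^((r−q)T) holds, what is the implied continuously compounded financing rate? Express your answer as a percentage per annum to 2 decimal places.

From F = S·e^((r−q)T): (r − q) = ln(F/S)/T
ln(377.8/374.3) = ln(1.009351) = 0.009308
(r − q) = 0.009308 / (10/12) = 0.011170
r = ln(F/S)/T + q = 0.011170 + 0.0519 = 0.063070
r = 6.31%

6.31%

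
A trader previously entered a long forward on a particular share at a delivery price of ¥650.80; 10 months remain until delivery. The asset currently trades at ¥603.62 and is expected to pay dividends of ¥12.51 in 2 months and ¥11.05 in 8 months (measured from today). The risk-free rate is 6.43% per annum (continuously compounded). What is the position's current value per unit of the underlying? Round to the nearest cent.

-¥36.19

PV(remaining dividends) I = 12.51·e^(−0.0643·2/12) + 11.05·e^(−0.0643·8/12) = 22.9630
Current forward F = (S − I)·e^(rT) = (603.62 − 22.9630)·e^(0.0643·10/12) = 580.6570 × 1.055045 = 612.6193
Value (long) = (F − K)·e^(−rT) = (612.6193 − 650.80) × 0.947827 = -36.1887
Value = -¥36.19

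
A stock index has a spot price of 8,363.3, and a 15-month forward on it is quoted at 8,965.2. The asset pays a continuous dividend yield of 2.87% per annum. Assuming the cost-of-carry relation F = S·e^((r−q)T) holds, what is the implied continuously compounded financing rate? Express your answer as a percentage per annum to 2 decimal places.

From F = S·e^((r−q)T): (r − q) = ln(F/S)/T
ln(8965.2/8363.3) = ln(1.071969) = 0.069497
(r − q) = 0.069497 / (15/12) = 0.055598
r = ln(F/S)/T + q = 0.055598 + 0.0287 = 0.084298
r = 8.43%

8.43%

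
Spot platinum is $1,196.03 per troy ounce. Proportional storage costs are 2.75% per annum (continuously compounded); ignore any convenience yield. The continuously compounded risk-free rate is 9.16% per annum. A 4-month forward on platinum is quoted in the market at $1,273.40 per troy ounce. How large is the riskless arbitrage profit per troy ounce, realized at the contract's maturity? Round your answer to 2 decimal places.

Fair forward: F* = S·e^(carry·T), with carry = (r + u) = 0.0916 + 0.0275 = 0.1191
F* = 1196.03 · e^(0.1191 × 4/12) = 1196.03 · e^0.03970000 = 1196.03 × 1.04049858 = $1244.4675
Market $1273.40 > fair $1244.4675: forward overpriced → cash-and-carry (buy spot, short the forward).
At maturity, profit = |F_mkt − F*| = |1273.40 − 1244.4675| = $28.93 per troy ounce

$28.93 per troy ounce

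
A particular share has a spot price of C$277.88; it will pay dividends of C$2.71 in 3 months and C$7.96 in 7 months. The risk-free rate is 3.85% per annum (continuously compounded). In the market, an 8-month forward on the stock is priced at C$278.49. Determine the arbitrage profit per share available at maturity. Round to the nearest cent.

C$4.12 per share

PV(dividends) I = 2.71·e^(−0.0385·3/12) + 7.96·e^(−0.0385·7/12) = 10.4673
Fair forward F* = (S − I)·e^(rT) = (277.88 − 10.4673)·e^0.025667 = 267.4127 × 1.025999 = 274.3652
Market C$278.49 > fair 274.3652: forward overpriced → cash-and-carry (borrow at r, buy the stock and collect the dividends, short the forward).
Profit at T = |F_mkt − F*| = |278.49 − 274.3652| = C$4.12 per share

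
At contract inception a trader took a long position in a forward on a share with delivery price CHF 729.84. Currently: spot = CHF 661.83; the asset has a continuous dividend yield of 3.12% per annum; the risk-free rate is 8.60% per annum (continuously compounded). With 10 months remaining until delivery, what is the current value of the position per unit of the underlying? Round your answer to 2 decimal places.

-CHF 34.52

Current fair forward for the remaining 10 months: F = S·e^((r − q)·T), (r − q) = 0.0860 − 0.0312 = 0.0548
F = 661.83 · e^(0.0548 × 10/12) = 661.83 × 1.046725 = 692.7540
Value of long forward = (F − K)·e^(−rT) = (692.7540 − 729.84) · e^(−0.0860·10/12)
= -37.0860 × 0.930841 = -34.52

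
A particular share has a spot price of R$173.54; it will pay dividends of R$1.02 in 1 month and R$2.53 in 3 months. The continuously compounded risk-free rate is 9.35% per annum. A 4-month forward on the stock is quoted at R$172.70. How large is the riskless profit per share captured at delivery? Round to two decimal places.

PV(dividends) I = 1.02·e^(−0.0935·1/12) + 2.53·e^(−0.0935·3/12) = 3.4836
Fair forward F* = (S − I)·e^(rT) = (173.54 − 3.4836)·e^0.031167 = 170.0564 × 1.031658 = 175.4400
Market R$172.70 < fair 175.4400: forward underpriced → reverse cash-and-carry (short the stock, invest proceeds at r, pay the dividends, go long the forward).
Profit at T = |F_mkt − F*| = |172.70 − 175.4400| = R$2.74 per share

R$2.74 per share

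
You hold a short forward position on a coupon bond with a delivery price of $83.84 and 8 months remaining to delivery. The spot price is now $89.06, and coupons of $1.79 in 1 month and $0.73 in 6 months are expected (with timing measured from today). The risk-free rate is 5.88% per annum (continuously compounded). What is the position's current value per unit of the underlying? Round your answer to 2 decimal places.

-$5.95

PV(remaining coupons) I = 1.79·e^(−0.0588·1/12) + 0.73·e^(−0.0588·6/12) = 2.4901
Current forward F = (S − I)·e^(rT) = (89.06 − 2.4901)·e^(0.0588·8/12) = 86.5699 × 1.039978 = 90.0308
Value (long) = (F − K)·e^(−rT) = (90.0308 − 83.84) × 0.961558 = 5.9528
Short position value = −(long value) = -$5.95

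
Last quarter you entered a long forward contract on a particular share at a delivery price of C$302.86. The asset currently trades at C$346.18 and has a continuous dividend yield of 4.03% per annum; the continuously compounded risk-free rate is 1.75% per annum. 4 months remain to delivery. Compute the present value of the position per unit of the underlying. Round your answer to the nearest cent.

C$40.46

Current fair forward for the remaining 4 months: F = S·e^((r − q)·T), (r − q) = 0.0175 − 0.0403 = -0.0228
F = 346.18 · e^(-0.0228 × 4/12) = 346.18 × 0.992429 = 343.5591
Value of long forward = (F − K)·e^(−rT) = (343.5591 − 302.86) · e^(−0.0175·4/12)
= 40.6991 × 0.994184 = 40.46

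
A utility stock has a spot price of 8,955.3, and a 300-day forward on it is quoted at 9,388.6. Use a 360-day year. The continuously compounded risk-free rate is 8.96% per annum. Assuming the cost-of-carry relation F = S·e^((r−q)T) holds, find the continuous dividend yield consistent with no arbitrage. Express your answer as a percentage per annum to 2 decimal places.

3.29%

From F = S·e^((r−q)T): (r − q) = ln(F/S)/T
ln(9388.6/8955.3) = ln(1.048385) = 0.047251
(r − q) = 0.047251 / (300/360) = 0.056701
q = r − ln(F/S)/T = 0.0896 − 0.056701 = 0.032899
q = 3.29%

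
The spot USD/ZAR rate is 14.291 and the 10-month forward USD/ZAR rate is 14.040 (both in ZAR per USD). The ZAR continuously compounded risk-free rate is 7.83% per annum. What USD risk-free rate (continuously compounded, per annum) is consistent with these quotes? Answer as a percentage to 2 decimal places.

9.96%

F = S·e^((r_ZAR − r_USD)T) ⇒ r_USD = r_ZAR − ln(F/S)/T
ln(14.040/14.291) = -0.017720; /(10/12) = -0.021264
r_USD = 0.0783 + 0.021264 = 0.099564
r_USD = 9.96%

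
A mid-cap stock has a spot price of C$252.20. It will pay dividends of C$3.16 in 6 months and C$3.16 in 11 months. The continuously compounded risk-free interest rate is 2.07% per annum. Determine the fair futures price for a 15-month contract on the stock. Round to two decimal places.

C$252.42

PV(dividends) I = 3.16·e^(−0.0207·6/12) + 3.16·e^(−0.0207·11/12)
I = 3.1275 + 3.1006 = 6.2281
F = (S − I)·e^(rT) = (252.20 − 6.2281) · e^(0.0207·15/12)
= 245.9719 · e^0.025875 = 245.9719 × 1.026213 = C$252.42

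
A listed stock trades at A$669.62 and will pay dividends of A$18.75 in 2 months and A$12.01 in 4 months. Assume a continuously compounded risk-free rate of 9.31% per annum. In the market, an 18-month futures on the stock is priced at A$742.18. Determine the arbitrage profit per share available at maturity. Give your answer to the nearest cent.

PV(dividends) I = 18.75·e^(−0.0931·2/12) + 12.01·e^(−0.0931·4/12) = 30.1043
Fair futures F* = (S − I)·e^(rT) = (669.62 − 30.1043)·e^0.139650 = 639.5157 × 1.149871 = 735.3606
Market A$742.18 > fair 735.3606: forward overpriced → cash-and-carry (borrow at r, buy the stock and collect the dividends, short the forward).
Profit at T = |F_mkt − F*| = |742.18 − 735.3606| = A$6.82 per share

A$6.82 per share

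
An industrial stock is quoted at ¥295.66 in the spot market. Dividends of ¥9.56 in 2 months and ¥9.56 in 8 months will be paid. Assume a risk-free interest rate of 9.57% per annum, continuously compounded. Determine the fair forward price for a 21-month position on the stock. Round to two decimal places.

¥327.84

PV(dividends) I = 9.56·e^(−0.0957·2/12) + 9.56·e^(−0.0957·8/12)
I = 9.4087 + 8.9691 = 18.3778
F = (S − I)·e^(rT) = (295.66 − 18.3778) · e^(0.0957·21/12)
= 277.2822 · e^0.167475 = 277.2822 × 1.182316 = ¥327.84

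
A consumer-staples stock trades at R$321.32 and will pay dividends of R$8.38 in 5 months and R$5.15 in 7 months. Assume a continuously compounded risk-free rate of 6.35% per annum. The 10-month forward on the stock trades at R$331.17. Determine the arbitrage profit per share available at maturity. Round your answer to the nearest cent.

PV(dividends) I = 8.38·e^(−0.0635·5/12) + 5.15·e^(−0.0635·7/12) = 13.1239
Fair forward F* = (S − I)·e^(rT) = (321.32 − 13.1239)·e^0.052917 = 308.1961 × 1.054342 = 324.9441
Market R$331.17 > fair 324.9441: forward overpriced → cash-and-carry (borrow at r, buy the stock and collect the dividends, short the forward).
Profit at T = |F_mkt − F*| = |331.17 − 324.9441| = R$6.23 per share

R$6.23 per share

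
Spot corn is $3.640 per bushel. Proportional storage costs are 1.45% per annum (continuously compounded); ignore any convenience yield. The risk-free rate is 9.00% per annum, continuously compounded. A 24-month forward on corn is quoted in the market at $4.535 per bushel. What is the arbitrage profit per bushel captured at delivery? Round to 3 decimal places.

$0.049 per bushel

Fair forward: F* = S·e^(carry·T), with carry = (r + u) = 0.0900 + 0.0145 = 0.1045
F* = 3.640 · e^(0.1045 × 24/12) = 3.640 · e^0.209000 = 3.640 × 1.232445 = $4.4861
Market $4.535 > fair $4.4861: forward overpriced → cash-and-carry (buy spot, short the forward).
At maturity, profit = |F_mkt − F*| = |4.535 − 4.4861| = $0.049 per bushel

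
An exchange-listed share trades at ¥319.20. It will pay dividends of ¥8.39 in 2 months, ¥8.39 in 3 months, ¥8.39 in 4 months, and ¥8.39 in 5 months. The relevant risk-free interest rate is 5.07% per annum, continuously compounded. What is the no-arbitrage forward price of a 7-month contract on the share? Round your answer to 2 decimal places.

PV(dividends) I = 8.39·e^(−0.0507·2/12) + 8.39·e^(−0.0507·3/12) + 8.39·e^(−0.0507·4/12) + 8.39·e^(−0.0507·5/12)
I = 8.3194 + 8.2843 + 8.2494 + 8.2146 = 33.0677
F = (S − I)·e^(rT) = (319.20 − 33.0677) · e^(0.0507·7/12)
= 286.1323 · e^0.029575 = 286.1323 × 1.030017 = ¥294.72

¥294.72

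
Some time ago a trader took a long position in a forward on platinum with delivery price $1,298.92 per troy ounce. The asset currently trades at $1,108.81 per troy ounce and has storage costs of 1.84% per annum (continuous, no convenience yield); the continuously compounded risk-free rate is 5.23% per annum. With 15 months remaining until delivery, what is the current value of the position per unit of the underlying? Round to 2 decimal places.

Current fair forward for the remaining 15 months: F = S·e^((r + u)·T), (r + u) = 0.0523 + 0.0184 = 0.0707
F = 1108.81 · e^(0.0707 × 15/12) = 1108.81 × 1.09239769 = 1211.2615
Value of long forward = (F − K)·e^(−rT) = (1211.2615 − 1298.92) · e^(−0.0523·15/12)
= -87.6585 × 0.93671613 = -82.11

-$82.11 per troy ounce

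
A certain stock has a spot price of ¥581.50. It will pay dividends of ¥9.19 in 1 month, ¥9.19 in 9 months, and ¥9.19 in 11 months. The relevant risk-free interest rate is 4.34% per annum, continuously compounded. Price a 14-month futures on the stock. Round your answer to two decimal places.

¥583.42

PV(dividends) I = 9.19·e^(−0.0434·1/12) + 9.19·e^(−0.0434·9/12) + 9.19·e^(−0.0434·11/12)
I = 9.1568 + 8.8957 + 8.8316 = 26.8841
F = (S − I)·e^(rT) = (581.50 − 26.8841) · e^(0.0434·14/12)
= 554.6159 · e^0.050633 = 554.6159 × 1.051937 = ¥583.42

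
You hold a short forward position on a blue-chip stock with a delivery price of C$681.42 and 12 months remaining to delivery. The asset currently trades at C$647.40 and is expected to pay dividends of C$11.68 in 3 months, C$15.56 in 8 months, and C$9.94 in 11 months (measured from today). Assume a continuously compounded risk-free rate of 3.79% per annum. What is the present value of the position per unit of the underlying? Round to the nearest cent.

C$45.02

PV(remaining dividends) I = 11.68·e^(−0.0379·3/12) + 15.56·e^(−0.0379·8/12) + 9.94·e^(−0.0379·11/12) = 36.3422
Current forward F = (S − I)·e^(rT) = (647.40 − 36.3422)·e^(0.0379·12/12) = 611.0578 × 1.038627 = 634.6611
Value (long) = (F − K)·e^(−rT) = (634.6611 − 681.42) × 0.962809 = -45.0199
Short position value = −(long value) = C$45.02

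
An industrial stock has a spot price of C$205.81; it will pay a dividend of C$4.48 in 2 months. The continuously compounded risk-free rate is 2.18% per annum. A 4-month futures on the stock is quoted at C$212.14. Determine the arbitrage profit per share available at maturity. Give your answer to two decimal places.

PV(dividends) I = 4.48·e^(−0.0218·2/12) = 4.4638
Fair futures F* = (S − I)·e^(rT) = (205.81 − 4.4638)·e^0.007267 = 201.3462 × 1.007293 = 202.8146
Market C$212.14 > fair 202.8146: forward overpriced → cash-and-carry (borrow at r, buy the stock and collect the dividends, short the forward).
Profit at T = |F_mkt − F*| = |212.14 − 202.8146| = C$9.33 per share

C$9.33 per share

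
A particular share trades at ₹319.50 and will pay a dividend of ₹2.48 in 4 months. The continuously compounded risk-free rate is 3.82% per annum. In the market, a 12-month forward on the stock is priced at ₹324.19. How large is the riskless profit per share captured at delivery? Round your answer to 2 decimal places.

PV(dividends) I = 2.48·e^(−0.0382·4/12) = 2.4486
Fair forward F* = (S − I)·e^(rT) = (319.50 − 2.4486)·e^0.038200 = 317.0514 × 1.038939 = 329.3971
Market ₹324.19 < fair 329.3971: forward underpriced → reverse cash-and-carry (short the stock, invest proceeds at r, pay the dividends, go long the forward).
Profit at T = |F_mkt − F*| = |324.19 − 329.3971| = ₹5.21 per share

₹5.21 per share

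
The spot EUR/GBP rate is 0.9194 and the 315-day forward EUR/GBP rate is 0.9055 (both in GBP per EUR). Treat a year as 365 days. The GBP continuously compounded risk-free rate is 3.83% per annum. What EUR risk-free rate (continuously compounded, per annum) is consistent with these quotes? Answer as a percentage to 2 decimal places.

F = S·e^((r_GBP − r_EUR)T) ⇒ r_EUR = r_GBP − ln(F/S)/T
ln(0.9055/0.9194) = -0.015234; /(315/365) = -0.017652
r_EUR = 0.0383 + 0.017652 = 0.055952
r_EUR = 5.60%

5.60%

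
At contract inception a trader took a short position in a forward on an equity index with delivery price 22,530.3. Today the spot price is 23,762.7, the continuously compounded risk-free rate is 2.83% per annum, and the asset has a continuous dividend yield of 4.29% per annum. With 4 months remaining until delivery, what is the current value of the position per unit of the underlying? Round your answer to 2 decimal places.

Current fair forward for the remaining 4 months: F = S·e^((r − q)·T), (r − q) = 0.0283 − 0.0429 = -0.0146
F = 23762.7 · e^(-0.0146 × 4/12) = 23762.7 × 0.99514516 = 23647.3359
Value of long forward = (F − K)·e^(−rT) = (23647.3359 − 22530.3) · e^(−0.0283·4/12)
= 1117.0359 × 0.99061102 = 1106.55
Short position value = −(long value) = -1106.55

-1106.55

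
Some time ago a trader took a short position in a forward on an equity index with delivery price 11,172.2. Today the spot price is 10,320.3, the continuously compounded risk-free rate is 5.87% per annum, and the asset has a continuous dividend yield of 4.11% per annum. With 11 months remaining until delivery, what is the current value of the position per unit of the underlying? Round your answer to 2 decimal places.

648.21

Current fair forward for the remaining 11 months: F = S·e^((r − q)·T), (r − q) = 0.0587 − 0.0411 = 0.0176
F = 10320.3 · e^(0.0176 × 11/12) = 10320.3 × 1.01626418 = 10488.1512
Value of long forward = (F − K)·e^(−rT) = (10488.1512 − 11172.2) · e^(−0.0587·11/12)
= -684.0488 × 0.94761372 = -648.21
Short position value = −(long value) = 648.21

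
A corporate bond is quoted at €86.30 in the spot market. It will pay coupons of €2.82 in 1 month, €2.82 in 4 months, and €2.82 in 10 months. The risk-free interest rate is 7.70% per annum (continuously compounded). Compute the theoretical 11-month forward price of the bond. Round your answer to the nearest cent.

€83.82

PV(coupons) I = 2.82·e^(−0.0770·1/12) + 2.82·e^(−0.0770·4/12) + 2.82·e^(−0.0770·10/12)
I = 2.8020 + 2.7485 + 2.6447 = 8.1952
F = (S − I)·e^(rT) = (86.30 − 8.1952) · e^(0.0770·11/12)
= 78.1048 · e^0.070583 = 78.1048 × 1.073134 = €83.82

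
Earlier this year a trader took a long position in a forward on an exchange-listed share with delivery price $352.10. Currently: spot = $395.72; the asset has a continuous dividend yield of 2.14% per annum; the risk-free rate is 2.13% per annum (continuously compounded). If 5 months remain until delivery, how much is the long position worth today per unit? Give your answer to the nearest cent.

Current fair forward for the remaining 5 months: F = S·e^((r − q)·T), (r − q) = 0.0213 − 0.0214 = -0.0001
F = 395.72 · e^(-0.0001 × 5/12) = 395.72 × 0.999958 = 395.7034
Value of long forward = (F − K)·e^(−rT) = (395.7034 − 352.10) · e^(−0.0213·5/12)
= 43.6034 × 0.991164 = 43.22

$43.22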